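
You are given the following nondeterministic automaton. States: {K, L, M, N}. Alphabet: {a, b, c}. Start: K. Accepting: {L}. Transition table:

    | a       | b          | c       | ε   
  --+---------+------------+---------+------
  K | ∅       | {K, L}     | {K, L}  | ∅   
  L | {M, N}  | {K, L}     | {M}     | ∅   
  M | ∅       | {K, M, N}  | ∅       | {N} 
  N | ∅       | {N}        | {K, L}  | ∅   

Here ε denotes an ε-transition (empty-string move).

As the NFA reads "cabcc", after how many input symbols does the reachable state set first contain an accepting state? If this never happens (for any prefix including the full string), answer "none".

1

Start in {K}.
Read 'c': {K} → {K, L}.
None of the earlier sets intersect F, but {K, L} does.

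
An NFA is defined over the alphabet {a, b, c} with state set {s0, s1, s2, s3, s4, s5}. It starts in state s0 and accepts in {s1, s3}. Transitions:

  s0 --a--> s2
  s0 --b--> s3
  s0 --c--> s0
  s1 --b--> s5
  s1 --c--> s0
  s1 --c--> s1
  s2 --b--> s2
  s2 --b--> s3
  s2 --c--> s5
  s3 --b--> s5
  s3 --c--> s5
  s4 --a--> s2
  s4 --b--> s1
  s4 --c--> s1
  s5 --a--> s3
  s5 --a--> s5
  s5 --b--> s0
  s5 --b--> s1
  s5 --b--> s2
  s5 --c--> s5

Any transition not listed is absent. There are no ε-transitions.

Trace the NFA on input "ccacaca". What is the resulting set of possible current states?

{s3, s5}

Start in {s0}.
Read 'c': s0→{s0}; now {s0}.
Read 'c': s0→{s0}; now {s0}.
Read 'a': s0→{s2}; now {s2}.
Read 'c': s2→{s5}; now {s5}.
Read 'a': s5→{s3, s5}; now {s3, s5}.
Read 'c': s3→{s5}, s5→{s5}; now {s5}.
Read 'a': s5→{s3, s5}; now {s3, s5}.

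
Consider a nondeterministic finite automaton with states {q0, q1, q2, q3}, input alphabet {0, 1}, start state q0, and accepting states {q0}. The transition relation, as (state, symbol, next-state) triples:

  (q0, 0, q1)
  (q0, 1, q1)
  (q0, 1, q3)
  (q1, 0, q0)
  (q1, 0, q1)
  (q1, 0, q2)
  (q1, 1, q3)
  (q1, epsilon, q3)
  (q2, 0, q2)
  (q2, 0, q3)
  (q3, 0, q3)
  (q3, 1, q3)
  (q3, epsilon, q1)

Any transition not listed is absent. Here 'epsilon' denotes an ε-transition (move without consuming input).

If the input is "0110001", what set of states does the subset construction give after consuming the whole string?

Start in {q0}.
Read '0': q0→{q1}; union {q1}; ε-closure = {q1, q3}.
Read '1': q1→{q3}, q3→{q3}; union {q3}; ε-closure = {q1, q3}.
Read '1': q1→{q3}, q3→{q3}; union {q3}; ε-closure = {q1, q3}.
Read '0': q1→{q0, q1, q2}, q3→{q3}; now {q0, q1, q2, q3}.
Read '0': q0→{q1}, q1→{q0, q1, q2}, q2→{q2, q3}, q3→{q3}; now {q0, q1, q2, q3}.
Read '0': q0→{q1}, q1→{q0, q1, q2}, q2→{q2, q3}, q3→{q3}; now {q0, q1, q2, q3}.
Read '1': q0→{q1, q3}, q1→{q3}, q2→∅, q3→{q3}; now {q1, q3}.

{q1, q3}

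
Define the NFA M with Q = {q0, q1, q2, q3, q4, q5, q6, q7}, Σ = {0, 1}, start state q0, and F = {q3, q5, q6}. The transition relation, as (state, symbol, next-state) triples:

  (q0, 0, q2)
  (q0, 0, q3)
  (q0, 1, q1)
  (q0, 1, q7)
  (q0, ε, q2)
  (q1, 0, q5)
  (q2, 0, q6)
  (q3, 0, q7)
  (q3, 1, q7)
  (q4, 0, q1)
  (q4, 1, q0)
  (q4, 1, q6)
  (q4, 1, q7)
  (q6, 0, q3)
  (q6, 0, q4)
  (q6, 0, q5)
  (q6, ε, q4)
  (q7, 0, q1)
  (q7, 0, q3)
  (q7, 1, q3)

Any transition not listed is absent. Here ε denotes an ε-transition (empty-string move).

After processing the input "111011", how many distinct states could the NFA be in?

Start: ε-closure({q0}) = {q0, q2}.
Read '1': q0→{q1, q7}, q2→∅; now {q1, q7}.
Read '1': q1→∅, q7→{q3}; now {q3}.
Read '1': q3→{q7}; now {q7}.
Read '0': q7→{q1, q3}; now {q1, q3}.
Read '1': q1→∅, q3→{q7}; now {q7}.
Read '1': q7→{q3}; now {q3}.
That set has 1 state.

1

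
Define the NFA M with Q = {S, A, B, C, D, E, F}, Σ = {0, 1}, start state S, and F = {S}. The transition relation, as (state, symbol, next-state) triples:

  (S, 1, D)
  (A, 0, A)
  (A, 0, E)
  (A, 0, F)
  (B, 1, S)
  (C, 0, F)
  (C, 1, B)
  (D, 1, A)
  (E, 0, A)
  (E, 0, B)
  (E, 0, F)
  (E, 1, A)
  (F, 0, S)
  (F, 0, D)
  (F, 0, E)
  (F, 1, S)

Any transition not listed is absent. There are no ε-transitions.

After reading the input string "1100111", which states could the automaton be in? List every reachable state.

{A}

Start in {S}.
Read '1': {S} → {D}.
Read '1': {D} → {A}.
Read '0': {A} → {A, E, F}.
Read '0': {A, E, F} → {S, A, B, D, E, F}.
Read '1': {S, A, B, D, E, F} → {S, A, D}.
Read '1': {S, A, D} → {A, D}.
Read '1': {A, D} → {A}.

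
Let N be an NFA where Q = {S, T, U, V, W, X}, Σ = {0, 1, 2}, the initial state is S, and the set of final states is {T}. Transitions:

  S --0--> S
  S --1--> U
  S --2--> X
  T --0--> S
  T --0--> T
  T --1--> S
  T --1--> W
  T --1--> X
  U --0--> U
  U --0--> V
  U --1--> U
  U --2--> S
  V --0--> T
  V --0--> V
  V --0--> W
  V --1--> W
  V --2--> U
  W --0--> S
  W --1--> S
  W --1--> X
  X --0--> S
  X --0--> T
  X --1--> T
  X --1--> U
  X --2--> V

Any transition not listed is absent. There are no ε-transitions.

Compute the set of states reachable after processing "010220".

{S, T}

Start in {S}.
Read '0': S→{S}; now {S}.
Read '1': S→{U}; now {U}.
Read '0': U→{U, V}; now {U, V}.
Read '2': U→{S}, V→{U}; now {S, U}.
Read '2': S→{X}, U→{S}; now {S, X}.
Read '0': S→{S}, X→{S, T}; now {S, T}.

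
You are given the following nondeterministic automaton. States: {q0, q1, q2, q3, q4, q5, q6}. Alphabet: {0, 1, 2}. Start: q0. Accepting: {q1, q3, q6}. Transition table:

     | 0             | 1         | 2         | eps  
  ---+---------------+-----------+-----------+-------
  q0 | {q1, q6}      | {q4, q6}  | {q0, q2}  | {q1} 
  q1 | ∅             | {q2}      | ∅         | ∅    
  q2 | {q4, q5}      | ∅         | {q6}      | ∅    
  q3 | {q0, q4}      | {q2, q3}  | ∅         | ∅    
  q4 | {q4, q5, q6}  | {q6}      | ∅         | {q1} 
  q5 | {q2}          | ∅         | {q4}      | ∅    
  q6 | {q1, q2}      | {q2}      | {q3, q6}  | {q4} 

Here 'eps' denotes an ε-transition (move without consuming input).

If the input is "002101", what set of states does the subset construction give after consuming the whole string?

{q1, q2, q4, q6}

Start: ε-closure({q0}) = {q0, q1}.
Read '0': {q0, q1} → {q1, q4, q6}.
Read '0': {q1, q4, q6} → {q1, q2, q4, q5, q6}.
Read '2': {q1, q2, q4, q5, q6} → {q1, q3, q4, q6}.
Read '1': {q1, q3, q4, q6} → {q1, q2, q3, q4, q6}.
Read '0': {q1, q2, q3, q4, q6} → {q0, q1, q2, q4, q5, q6}.
Read '1': {q0, q1, q2, q4, q5, q6} → {q1, q2, q4, q6}.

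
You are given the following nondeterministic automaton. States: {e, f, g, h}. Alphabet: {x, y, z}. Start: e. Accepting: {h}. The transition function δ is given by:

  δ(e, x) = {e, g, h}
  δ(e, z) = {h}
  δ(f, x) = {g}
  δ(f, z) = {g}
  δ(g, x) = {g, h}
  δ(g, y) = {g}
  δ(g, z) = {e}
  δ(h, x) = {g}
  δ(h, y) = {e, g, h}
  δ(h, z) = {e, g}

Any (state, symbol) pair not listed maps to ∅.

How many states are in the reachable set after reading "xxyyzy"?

3

Start in {e}.
Read 'x': {e} → {e, g, h}.
Read 'x': {e, g, h} → {e, g, h}.
Read 'y': {e, g, h} → {e, g, h}.
Read 'y': {e, g, h} → {e, g, h}.
Read 'z': {e, g, h} → {e, g, h}.
Read 'y': {e, g, h} → {e, g, h}.
That set has 3 states.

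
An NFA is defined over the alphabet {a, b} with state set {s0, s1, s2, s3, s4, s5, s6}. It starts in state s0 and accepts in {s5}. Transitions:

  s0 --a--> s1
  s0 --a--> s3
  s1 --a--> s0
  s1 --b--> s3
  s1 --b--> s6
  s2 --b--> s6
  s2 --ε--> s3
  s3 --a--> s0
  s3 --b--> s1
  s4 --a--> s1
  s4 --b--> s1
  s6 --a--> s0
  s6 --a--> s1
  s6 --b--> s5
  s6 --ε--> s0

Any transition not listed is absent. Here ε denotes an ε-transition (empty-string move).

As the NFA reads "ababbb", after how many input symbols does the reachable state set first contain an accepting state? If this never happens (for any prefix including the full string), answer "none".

Start in {s0}.
Read 'a': s0→{s1, s3}; now {s1, s3}.
Read 'b': s1→{s3, s6}, s3→{s1}; union {s1, s3, s6}; ε-closure = {s0, s1, s3, s6}.
Read 'a': s0→{s1, s3}, s1→{s0}, s3→{s0}, s6→{s0, s1}; now {s0, s1, s3}.
Read 'b': s0→∅, s1→{s3, s6}, s3→{s1}; union {s1, s3, s6}; ε-closure = {s0, s1, s3, s6}.
Read 'b': s0→∅, s1→{s3, s6}, s3→{s1}, s6→{s5}; union {s1, s3, s5, s6}; ε-closure = {s0, s1, s3, s5, s6}.
None of the earlier sets intersect F, but {s0, s1, s3, s5, s6} does.

5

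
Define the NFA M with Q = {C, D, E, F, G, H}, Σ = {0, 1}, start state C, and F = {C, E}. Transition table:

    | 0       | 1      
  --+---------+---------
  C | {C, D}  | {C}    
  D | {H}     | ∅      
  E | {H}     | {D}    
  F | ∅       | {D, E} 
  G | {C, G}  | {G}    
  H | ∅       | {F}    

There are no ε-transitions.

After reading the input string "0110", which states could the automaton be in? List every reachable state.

Start in {C}.
Read '0': {C} → {C, D}.
Read '1': {C, D} → {C}.
Read '1': {C} → {C}.
Read '0': {C} → {C, D}.

{C, D}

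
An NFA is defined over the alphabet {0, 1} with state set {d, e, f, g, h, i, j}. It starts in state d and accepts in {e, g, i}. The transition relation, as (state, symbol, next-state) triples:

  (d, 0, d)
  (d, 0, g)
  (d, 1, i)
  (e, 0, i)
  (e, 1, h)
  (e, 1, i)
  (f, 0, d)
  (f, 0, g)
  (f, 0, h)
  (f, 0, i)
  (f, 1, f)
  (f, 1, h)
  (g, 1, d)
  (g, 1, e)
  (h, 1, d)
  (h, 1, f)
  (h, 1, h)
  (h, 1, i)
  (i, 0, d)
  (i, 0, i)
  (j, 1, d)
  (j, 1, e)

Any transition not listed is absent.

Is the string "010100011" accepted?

Start in {d}.
Read '0': d→{d, g}; now {d, g}.
Read '1': d→{i}, g→{d, e}; now {d, e, i}.
Read '0': d→{d, g}, e→{i}, i→{d, i}; now {d, g, i}.
Read '1': d→{i}, g→{d, e}, i→∅; now {d, e, i}.
Read '0': d→{d, g}, e→{i}, i→{d, i}; now {d, g, i}.
Read '0': d→{d, g}, g→∅, i→{d, i}; now {d, g, i}.
Read '0': d→{d, g}, g→∅, i→{d, i}; now {d, g, i}.
Read '1': d→{i}, g→{d, e}, i→∅; now {d, e, i}.
Read '1': d→{i}, e→{h, i}, i→∅; now {h, i}.
The final set {h, i} contains the accepting state i.

Yes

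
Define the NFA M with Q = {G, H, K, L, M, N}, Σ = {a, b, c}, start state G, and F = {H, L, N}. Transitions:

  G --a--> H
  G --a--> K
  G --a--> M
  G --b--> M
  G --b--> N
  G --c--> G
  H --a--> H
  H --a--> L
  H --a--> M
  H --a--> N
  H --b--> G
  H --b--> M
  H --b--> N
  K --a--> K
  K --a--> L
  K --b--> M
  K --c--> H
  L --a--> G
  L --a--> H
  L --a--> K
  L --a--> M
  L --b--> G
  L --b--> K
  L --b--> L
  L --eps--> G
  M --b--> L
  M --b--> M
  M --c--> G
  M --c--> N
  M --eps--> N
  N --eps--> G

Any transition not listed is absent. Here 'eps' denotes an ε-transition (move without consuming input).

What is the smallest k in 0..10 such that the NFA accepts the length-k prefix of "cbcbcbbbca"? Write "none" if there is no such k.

2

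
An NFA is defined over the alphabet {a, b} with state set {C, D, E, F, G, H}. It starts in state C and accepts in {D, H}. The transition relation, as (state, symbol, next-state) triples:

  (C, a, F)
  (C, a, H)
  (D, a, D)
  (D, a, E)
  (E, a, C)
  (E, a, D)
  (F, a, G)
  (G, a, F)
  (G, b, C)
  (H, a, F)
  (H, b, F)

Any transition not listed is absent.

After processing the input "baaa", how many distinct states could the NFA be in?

0

Start in {C}.
Read 'b': C→∅; now ∅.
The set is empty and remains empty for the remaining 3 symbols.
That set has 0 states.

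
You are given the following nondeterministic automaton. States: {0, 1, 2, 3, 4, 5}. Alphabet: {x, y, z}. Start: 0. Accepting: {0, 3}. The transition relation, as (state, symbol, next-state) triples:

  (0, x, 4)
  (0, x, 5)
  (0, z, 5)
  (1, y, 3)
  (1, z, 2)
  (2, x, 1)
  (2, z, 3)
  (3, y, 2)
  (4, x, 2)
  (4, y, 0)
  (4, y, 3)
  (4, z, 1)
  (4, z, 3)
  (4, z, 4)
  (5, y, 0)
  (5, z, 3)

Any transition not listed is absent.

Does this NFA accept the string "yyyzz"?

No

Start in {0}.
Read 'y': {0} → ∅.
The set is empty and remains empty for the remaining 4 symbols.
The final set ∅ contains no accepting state.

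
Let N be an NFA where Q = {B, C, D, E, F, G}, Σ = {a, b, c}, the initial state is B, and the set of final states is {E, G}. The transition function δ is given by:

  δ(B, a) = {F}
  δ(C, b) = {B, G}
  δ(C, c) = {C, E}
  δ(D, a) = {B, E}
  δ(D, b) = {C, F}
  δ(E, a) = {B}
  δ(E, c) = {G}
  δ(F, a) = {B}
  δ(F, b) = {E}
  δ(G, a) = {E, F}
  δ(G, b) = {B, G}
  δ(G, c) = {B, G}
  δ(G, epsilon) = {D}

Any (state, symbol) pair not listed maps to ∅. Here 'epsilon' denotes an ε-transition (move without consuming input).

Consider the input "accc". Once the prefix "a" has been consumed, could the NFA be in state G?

Start in {B}.
Read 'a': {B} → {F}.
State G is not in {F}.

No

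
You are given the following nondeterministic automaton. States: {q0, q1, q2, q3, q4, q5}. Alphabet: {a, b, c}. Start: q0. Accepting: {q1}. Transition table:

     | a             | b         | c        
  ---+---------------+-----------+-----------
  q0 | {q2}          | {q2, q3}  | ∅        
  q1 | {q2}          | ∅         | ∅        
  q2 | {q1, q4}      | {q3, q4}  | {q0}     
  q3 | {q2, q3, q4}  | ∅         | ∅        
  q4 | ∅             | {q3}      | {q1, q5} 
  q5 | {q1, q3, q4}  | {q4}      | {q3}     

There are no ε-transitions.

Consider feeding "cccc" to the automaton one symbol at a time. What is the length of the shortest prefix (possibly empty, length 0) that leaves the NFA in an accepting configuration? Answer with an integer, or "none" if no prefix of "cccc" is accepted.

none

Start in {q0}.
Read 'c': q0→∅; now ∅.
The set is empty and remains empty for the remaining 3 symbols.
No reachable set along the way intersects F.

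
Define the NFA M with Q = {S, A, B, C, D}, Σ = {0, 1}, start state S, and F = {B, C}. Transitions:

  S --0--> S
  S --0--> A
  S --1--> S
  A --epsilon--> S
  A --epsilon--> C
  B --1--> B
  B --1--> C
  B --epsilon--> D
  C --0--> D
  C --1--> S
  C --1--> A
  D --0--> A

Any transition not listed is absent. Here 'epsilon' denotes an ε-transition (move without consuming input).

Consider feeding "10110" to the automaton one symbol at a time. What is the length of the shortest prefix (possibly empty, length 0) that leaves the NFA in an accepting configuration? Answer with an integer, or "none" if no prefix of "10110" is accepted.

2

Start in {S}.
Read '1': {S} → {S}.
Read '0': {S} → {S, A, C}.
None of the earlier sets intersect F, but {S, A, C} does.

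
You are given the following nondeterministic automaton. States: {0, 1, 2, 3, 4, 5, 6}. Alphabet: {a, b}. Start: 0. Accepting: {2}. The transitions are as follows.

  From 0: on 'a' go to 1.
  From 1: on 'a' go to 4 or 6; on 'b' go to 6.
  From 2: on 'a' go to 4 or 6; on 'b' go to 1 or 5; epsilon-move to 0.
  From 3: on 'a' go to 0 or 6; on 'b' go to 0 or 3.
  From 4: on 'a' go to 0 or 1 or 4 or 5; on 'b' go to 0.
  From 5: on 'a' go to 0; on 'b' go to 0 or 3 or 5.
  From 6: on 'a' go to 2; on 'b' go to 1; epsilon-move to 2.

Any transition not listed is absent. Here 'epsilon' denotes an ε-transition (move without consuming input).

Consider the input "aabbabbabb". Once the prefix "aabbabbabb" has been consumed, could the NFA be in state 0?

Yes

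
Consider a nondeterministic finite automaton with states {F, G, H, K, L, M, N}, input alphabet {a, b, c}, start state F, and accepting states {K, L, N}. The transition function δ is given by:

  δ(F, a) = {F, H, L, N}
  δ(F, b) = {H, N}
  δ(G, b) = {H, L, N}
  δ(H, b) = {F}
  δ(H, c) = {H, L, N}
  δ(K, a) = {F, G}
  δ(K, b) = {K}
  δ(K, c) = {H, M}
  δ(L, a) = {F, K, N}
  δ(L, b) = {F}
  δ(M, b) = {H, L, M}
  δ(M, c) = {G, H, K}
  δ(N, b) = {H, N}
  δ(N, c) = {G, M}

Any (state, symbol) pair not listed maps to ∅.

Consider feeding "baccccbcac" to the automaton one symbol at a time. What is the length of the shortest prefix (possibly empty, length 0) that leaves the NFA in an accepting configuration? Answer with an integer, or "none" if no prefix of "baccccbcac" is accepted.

1

Start in {F}.
Read 'b': {F} → {H, N}.
None of the earlier sets intersect F, but {H, N} does.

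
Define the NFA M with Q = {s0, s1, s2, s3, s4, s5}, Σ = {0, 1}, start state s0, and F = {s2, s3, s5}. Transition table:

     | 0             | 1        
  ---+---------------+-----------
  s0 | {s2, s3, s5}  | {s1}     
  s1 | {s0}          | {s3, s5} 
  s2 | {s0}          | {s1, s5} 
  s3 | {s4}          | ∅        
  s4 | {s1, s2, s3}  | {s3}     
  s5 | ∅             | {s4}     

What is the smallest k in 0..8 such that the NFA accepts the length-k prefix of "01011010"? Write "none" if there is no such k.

1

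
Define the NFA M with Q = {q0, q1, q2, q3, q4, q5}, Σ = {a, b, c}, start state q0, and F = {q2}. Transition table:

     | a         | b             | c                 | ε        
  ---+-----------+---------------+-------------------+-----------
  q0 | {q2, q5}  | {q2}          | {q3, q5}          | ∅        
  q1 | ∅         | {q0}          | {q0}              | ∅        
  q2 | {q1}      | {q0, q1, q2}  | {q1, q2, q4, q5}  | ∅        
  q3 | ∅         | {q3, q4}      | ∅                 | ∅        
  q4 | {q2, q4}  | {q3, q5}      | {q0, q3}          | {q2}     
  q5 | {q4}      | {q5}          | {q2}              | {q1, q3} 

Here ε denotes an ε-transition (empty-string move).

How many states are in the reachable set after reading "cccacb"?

Start in {q0}.
Read 'c': q0→{q3, q5}; union {q3, q5}; ε-closure = {q1, q3, q5}.
Read 'c': q1→{q0}, q3→∅, q5→{q2}; now {q0, q2}.
Read 'c': q0→{q3, q5}, q2→{q1, q2, q4, q5}; now {q1, q2, q3, q4, q5}.
Read 'a': q1→∅, q2→{q1}, q3→∅, q4→{q2, q4}, q5→{q4}; now {q1, q2, q4}.
Read 'c': q1→{q0}, q2→{q1, q2, q4, q5}, q4→{q0, q3}; now {q0, q1, q2, q3, q4, q5}.
Read 'b': q0→{q2}, q1→{q0}, q2→{q0, q1, q2}, q3→{q3, q4}, q4→{q3, q5}, q5→{q5}; now {q0, q1, q2, q3, q4, q5}.
That set has 6 states.

6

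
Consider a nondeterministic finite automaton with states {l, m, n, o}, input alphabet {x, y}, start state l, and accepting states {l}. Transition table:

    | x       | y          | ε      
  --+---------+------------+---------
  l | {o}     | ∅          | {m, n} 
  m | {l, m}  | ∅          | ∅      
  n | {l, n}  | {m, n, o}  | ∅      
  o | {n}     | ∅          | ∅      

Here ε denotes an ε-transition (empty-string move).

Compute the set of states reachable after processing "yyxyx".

{l, m, n}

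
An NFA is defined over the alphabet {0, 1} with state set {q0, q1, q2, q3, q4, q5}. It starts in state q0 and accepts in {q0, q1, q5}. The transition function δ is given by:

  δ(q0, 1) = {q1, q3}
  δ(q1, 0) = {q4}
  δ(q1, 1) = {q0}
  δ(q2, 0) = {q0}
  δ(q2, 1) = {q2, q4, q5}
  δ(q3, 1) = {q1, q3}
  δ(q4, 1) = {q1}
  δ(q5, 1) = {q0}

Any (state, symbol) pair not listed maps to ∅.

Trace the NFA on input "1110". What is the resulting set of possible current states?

{q4}

Start in {q0}.
Read '1': q0→{q1, q3}; now {q1, q3}.
Read '1': q1→{q0}, q3→{q1, q3}; now {q0, q1, q3}.
Read '1': q0→{q1, q3}, q1→{q0}, q3→{q1, q3}; now {q0, q1, q3}.
Read '0': q0→∅, q1→{q4}, q3→∅; now {q4}.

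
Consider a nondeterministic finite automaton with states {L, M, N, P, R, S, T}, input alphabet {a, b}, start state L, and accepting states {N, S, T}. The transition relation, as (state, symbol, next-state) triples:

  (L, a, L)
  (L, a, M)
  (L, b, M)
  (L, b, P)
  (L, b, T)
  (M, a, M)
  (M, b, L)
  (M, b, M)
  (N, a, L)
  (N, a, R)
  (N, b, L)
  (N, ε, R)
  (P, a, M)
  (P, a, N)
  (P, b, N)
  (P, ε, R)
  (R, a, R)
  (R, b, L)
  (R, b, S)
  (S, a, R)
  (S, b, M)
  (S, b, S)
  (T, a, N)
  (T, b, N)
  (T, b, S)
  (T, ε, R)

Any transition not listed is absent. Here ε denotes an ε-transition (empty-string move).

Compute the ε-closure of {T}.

Begin with {T}.
ε-move T → R; add R.

{R, T}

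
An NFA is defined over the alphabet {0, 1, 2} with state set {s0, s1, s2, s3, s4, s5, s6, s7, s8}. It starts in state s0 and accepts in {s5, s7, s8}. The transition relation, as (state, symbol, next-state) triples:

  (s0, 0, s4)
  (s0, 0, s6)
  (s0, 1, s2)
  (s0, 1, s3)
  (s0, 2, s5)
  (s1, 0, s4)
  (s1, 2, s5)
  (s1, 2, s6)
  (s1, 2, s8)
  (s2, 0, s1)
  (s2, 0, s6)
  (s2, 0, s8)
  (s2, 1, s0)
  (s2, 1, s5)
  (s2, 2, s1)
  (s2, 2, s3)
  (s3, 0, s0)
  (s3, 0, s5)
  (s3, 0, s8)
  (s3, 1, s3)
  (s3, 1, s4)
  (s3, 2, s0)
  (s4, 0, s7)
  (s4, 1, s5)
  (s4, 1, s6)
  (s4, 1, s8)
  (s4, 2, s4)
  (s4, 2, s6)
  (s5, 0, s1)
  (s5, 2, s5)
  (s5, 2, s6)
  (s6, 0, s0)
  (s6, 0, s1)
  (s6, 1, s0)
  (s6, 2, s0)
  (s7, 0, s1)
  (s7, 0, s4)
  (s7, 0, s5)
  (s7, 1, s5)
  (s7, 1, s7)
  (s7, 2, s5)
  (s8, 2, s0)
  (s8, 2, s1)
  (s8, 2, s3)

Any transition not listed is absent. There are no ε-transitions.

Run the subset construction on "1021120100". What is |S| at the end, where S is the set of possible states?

5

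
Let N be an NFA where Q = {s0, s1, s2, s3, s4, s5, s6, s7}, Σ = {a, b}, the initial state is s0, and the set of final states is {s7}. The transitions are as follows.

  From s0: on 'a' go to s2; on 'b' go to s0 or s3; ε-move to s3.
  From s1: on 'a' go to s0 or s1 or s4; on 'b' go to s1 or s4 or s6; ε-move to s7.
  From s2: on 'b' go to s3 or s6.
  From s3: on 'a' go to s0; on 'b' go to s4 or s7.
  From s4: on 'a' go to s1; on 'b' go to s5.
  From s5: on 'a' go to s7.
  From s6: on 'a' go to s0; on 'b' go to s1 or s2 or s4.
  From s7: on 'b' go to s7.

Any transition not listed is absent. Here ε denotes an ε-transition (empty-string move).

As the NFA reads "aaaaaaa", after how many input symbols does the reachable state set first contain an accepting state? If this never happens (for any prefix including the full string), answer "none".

Start: ε-closure({s0}) = {s0, s3}.
Read 'a': s0→{s2}, s3→{s0}; union {s0, s2}; ε-closure = {s0, s2, s3}.
Read 'a': s0→{s2}, s2→∅, s3→{s0}; union {s0, s2}; ε-closure = {s0, s2, s3}.
Read 'a': s0→{s2}, s2→∅, s3→{s0}; union {s0, s2}; ε-closure = {s0, s2, s3}.
Read 'a': s0→{s2}, s2→∅, s3→{s0}; union {s0, s2}; ε-closure = {s0, s2, s3}.
Read 'a': s0→{s2}, s2→∅, s3→{s0}; union {s0, s2}; ε-closure = {s0, s2, s3}.
Read 'a': s0→{s2}, s2→∅, s3→{s0}; union {s0, s2}; ε-closure = {s0, s2, s3}.
Read 'a': s0→{s2}, s2→∅, s3→{s0}; union {s0, s2}; ε-closure = {s0, s2, s3}.
No reachable set along the way intersects F.

none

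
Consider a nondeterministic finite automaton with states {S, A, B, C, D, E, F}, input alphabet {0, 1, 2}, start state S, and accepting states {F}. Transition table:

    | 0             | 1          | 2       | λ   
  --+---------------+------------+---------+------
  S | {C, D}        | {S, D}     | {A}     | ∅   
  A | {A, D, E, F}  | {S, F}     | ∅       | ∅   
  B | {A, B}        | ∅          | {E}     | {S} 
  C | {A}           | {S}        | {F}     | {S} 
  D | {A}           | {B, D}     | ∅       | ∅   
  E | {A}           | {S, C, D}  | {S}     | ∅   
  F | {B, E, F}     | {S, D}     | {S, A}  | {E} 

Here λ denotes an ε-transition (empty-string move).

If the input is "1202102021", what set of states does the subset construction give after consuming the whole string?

Start in {S}.
Read '1': S→{S, D}; now {S, D}.
Read '2': S→{A}, D→∅; now {A}.
Read '0': A→{A, D, E, F}; now {A, D, E, F}.
Read '2': A→∅, D→∅, E→{S}, F→{S, A}; now {S, A}.
Read '1': S→{S, D}, A→{S, F}; union {S, D, F}; ε-closure = {S, D, E, F}.
Read '0': S→{C, D}, D→{A}, E→{A}, F→{B, E, F}; union {A, B, C, D, E, F}; ε-closure = {S, A, B, C, D, E, F}.
Read '2': S→{A}, A→∅, B→{E}, C→{F}, D→∅, E→{S}, F→{S, A}; now {S, A, E, F}.
Read '0': S→{C, D}, A→{A, D, E, F}, E→{A}, F→{B, E, F}; union {A, B, C, D, E, F}; ε-closure = {S, A, B, C, D, E, F}.
Read '2': S→{A}, A→∅, B→{E}, C→{F}, D→∅, E→{S}, F→{S, A}; now {S, A, E, F}.
Read '1': S→{S, D}, A→{S, F}, E→{S, C, D}, F→{S, D}; union {S, C, D, F}; ε-closure = {S, C, D, E, F}.

{S, C, D, E, F}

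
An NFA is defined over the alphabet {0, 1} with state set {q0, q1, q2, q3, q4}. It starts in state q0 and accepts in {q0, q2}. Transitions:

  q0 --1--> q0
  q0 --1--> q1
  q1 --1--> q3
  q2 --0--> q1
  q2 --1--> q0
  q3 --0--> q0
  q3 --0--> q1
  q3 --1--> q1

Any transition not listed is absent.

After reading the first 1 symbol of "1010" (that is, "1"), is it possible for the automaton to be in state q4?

No

Start in {q0}.
Read '1': q0→{q0, q1}; now {q0, q1}.
State q4 is not in {q0, q1}.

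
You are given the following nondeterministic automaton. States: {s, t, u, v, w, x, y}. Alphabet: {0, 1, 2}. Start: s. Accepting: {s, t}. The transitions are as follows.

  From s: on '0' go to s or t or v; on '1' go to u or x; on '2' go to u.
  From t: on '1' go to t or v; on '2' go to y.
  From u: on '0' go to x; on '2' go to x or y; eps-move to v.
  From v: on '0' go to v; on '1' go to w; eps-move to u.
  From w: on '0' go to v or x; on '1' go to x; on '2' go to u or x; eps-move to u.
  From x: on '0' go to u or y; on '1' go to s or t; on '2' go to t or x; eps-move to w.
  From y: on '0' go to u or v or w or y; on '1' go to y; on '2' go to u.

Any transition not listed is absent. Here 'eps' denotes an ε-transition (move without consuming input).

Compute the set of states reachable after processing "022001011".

{s, t, u, v, w, x, y}

Start in {s}.
Read '0': {s} → {s, t, u, v}.
Read '2': {s, t, u, v} → {u, v, w, x, y}.
Read '2': {u, v, w, x, y} → {t, u, v, w, x, y}.
Read '0': {t, u, v, w, x, y} → {u, v, w, x, y}.
Read '0': {u, v, w, x, y} → {u, v, w, x, y}.
Read '1': {u, v, w, x, y} → {s, t, u, v, w, x, y}.
Read '0': {s, t, u, v, w, x, y} → {s, t, u, v, w, x, y}.
Read '1': {s, t, u, v, w, x, y} → {s, t, u, v, w, x, y}.
Read '1': {s, t, u, v, w, x, y} → {s, t, u, v, w, x, y}.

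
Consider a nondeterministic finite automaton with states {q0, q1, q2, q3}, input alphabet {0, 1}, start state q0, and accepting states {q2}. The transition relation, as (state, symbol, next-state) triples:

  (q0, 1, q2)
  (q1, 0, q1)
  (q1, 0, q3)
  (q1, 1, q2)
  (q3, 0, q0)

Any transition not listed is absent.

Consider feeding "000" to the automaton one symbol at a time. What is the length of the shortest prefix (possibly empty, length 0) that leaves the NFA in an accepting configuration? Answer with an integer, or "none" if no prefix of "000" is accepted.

Start in {q0}.
Read '0': q0→∅; now ∅.
The set is empty and remains empty for the remaining 2 symbols.
No reachable set along the way intersects F.

none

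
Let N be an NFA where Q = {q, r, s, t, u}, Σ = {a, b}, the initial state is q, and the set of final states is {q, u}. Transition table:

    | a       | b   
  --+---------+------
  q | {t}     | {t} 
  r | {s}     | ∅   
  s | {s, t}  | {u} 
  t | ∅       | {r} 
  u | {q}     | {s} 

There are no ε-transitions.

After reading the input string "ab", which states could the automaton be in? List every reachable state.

{r}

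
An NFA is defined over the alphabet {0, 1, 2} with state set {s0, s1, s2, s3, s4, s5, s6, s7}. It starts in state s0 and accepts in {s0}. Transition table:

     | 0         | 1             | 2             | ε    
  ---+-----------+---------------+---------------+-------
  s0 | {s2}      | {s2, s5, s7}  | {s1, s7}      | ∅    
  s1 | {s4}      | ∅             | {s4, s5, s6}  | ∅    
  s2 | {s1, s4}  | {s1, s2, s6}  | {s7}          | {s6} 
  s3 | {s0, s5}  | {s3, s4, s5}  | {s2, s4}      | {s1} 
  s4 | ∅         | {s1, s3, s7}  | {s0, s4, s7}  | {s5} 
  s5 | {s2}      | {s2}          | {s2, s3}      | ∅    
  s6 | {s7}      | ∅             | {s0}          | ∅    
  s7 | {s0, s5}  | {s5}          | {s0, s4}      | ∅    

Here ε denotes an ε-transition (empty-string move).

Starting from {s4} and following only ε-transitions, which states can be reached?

{s4, s5}

Begin with {s4}.
ε-move s4 → s5; add s5.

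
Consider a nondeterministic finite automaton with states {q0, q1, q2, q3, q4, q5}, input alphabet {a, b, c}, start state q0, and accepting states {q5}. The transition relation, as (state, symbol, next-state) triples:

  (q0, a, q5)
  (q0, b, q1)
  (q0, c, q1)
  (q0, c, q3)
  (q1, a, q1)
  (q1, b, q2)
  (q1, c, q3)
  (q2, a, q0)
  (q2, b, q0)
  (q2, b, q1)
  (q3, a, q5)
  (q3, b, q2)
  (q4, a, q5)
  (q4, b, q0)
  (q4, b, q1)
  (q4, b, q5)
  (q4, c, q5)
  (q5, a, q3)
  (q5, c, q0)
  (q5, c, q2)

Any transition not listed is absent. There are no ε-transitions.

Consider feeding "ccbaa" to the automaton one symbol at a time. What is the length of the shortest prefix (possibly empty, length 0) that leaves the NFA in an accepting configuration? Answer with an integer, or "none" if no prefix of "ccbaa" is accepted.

5

Start in {q0}.
Read 'c': q0→{q1, q3}; now {q1, q3}.
Read 'c': q1→{q3}, q3→∅; now {q3}.
Read 'b': q3→{q2}; now {q2}.
Read 'a': q2→{q0}; now {q0}.
Read 'a': q0→{q5}; now {q5}.
None of the earlier sets intersect F, but {q5} does.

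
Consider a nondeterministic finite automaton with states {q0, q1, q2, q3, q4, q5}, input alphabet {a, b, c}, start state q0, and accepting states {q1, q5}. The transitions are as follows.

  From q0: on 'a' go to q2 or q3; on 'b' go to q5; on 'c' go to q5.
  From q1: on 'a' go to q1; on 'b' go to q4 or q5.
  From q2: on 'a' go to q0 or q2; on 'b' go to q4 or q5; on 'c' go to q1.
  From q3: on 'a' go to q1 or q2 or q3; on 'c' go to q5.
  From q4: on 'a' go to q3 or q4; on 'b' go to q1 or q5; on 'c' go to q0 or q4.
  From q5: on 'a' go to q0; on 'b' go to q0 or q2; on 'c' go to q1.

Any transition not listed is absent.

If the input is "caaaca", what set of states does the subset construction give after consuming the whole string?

{q0, q1}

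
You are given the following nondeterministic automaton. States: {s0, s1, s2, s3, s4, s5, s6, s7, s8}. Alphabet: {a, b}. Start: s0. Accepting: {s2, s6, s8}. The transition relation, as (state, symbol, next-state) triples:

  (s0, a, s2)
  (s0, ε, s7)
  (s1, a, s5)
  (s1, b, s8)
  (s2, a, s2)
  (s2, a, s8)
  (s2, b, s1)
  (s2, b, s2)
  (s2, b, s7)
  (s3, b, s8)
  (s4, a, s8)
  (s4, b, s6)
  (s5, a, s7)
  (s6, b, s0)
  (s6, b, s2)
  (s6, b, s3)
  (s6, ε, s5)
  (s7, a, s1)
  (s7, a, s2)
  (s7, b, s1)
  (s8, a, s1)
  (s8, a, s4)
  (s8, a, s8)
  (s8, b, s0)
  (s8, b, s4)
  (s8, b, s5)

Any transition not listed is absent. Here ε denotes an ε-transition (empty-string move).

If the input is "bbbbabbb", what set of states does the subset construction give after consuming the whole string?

Start: ε-closure({s0}) = {s0, s7}.
Read 'b': s0→∅, s7→{s1}; now {s1}.
Read 'b': s1→{s8}; now {s8}.
Read 'b': s8→{s0, s4, s5}; union {s0, s4, s5}; ε-closure = {s0, s4, s5, s7}.
Read 'b': s0→∅, s4→{s6}, s5→∅, s7→{s1}; union {s1, s6}; ε-closure = {s1, s5, s6}.
Read 'a': s1→{s5}, s5→{s7}, s6→∅; now {s5, s7}.
Read 'b': s5→∅, s7→{s1}; now {s1}.
Read 'b': s1→{s8}; now {s8}.
Read 'b': s8→{s0, s4, s5}; union {s0, s4, s5}; ε-closure = {s0, s4, s5, s7}.

{s0, s4, s5, s7}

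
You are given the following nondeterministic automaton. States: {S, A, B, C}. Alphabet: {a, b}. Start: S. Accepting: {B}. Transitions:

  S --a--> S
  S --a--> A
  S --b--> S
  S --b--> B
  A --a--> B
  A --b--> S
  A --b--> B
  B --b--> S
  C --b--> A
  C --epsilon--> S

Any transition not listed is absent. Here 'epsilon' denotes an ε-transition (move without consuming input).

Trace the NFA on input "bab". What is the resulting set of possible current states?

{S, B}

Start in {S}.
Read 'b': S→{S, B}; now {S, B}.
Read 'a': S→{S, A}, B→∅; now {S, A}.
Read 'b': S→{S, B}, A→{S, B}; now {S, B}.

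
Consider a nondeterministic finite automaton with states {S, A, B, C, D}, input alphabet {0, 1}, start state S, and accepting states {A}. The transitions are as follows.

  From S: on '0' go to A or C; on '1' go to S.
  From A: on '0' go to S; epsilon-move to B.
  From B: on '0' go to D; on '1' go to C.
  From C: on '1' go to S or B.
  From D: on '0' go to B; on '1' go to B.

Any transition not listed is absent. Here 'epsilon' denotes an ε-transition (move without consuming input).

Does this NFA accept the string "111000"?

Yes

Start in {S}.
Read '1': {S} → {S}.
Read '1': {S} → {S}.
Read '1': {S} → {S}.
Read '0': {S} → {A, B, C}.
Read '0': {A, B, C} → {S, D}.
Read '0': {S, D} → {A, B, C}.
The final set {A, B, C} contains the accepting state A.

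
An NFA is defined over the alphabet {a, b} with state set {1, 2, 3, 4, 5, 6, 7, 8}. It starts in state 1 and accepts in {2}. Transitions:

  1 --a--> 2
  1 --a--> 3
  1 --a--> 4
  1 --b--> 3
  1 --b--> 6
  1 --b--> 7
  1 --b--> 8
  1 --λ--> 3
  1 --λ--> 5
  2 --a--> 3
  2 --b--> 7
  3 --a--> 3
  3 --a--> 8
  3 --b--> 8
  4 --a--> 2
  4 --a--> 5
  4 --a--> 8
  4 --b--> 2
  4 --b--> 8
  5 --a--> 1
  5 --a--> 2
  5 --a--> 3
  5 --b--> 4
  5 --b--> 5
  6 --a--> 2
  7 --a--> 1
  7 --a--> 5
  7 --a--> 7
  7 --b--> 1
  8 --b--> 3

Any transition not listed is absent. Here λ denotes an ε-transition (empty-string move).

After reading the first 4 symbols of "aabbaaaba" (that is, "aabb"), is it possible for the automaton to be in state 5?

Start: ε-closure({1}) = {1, 3, 5}.
Read 'a': {1, 3, 5} → {1, 2, 3, 4, 5, 8}.
Read 'a': {1, 2, 3, 4, 5, 8} → {1, 2, 3, 4, 5, 8}.
Read 'b': {1, 2, 3, 4, 5, 8} → {2, 3, 4, 5, 6, 7, 8}.
Read 'b': {2, 3, 4, 5, 6, 7, 8} → {1, 2, 3, 4, 5, 7, 8}.
State 5 is in {1, 2, 3, 4, 5, 7, 8}.

Yes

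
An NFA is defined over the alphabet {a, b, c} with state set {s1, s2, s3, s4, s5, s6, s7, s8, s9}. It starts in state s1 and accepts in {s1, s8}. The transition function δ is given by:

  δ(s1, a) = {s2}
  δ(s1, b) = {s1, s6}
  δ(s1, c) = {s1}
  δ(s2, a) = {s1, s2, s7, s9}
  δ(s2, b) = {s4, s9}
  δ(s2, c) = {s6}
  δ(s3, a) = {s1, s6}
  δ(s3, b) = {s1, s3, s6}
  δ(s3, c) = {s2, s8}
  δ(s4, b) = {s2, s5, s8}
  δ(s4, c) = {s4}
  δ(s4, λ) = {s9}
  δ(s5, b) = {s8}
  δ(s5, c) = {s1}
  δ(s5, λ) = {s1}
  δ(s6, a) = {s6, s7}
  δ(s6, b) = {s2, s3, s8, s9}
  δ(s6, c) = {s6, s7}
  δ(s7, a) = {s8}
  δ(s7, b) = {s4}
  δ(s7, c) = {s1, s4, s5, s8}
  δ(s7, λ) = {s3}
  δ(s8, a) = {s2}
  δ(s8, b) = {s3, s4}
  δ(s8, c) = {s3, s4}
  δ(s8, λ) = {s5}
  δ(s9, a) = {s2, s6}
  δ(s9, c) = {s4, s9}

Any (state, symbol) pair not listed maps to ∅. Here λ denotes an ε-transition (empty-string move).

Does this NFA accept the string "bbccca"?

Yes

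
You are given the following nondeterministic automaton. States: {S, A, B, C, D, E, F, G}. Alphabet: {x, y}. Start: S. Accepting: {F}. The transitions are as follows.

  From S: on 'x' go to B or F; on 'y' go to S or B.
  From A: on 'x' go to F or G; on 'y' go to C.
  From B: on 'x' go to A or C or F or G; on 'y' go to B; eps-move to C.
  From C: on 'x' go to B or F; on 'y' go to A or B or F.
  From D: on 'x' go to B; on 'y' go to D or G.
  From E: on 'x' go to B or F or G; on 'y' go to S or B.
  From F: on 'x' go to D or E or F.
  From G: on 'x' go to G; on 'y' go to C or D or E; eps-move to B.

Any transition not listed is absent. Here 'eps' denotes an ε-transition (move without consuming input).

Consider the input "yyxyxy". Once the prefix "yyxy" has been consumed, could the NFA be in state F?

Yes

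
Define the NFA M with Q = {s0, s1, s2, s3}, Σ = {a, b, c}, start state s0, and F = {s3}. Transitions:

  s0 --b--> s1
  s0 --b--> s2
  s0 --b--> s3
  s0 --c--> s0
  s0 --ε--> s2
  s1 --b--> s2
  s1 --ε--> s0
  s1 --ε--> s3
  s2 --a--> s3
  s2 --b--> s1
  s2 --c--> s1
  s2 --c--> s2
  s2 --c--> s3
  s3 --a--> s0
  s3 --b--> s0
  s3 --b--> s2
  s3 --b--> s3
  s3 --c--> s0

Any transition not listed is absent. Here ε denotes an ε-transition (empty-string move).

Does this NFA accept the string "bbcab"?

Yes

Start: ε-closure({s0}) = {s0, s2}.
Read 'b': s0→{s1, s2, s3}, s2→{s1}; union {s1, s2, s3}; ε-closure = {s0, s1, s2, s3}.
Read 'b': s0→{s1, s2, s3}, s1→{s2}, s2→{s1}, s3→{s0, s2, s3}; now {s0, s1, s2, s3}.
Read 'c': s0→{s0}, s1→∅, s2→{s1, s2, s3}, s3→{s0}; now {s0, s1, s2, s3}.
Read 'a': s0→∅, s1→∅, s2→{s3}, s3→{s0}; union {s0, s3}; ε-closure = {s0, s2, s3}.
Read 'b': s0→{s1, s2, s3}, s2→{s1}, s3→{s0, s2, s3}; now {s0, s1, s2, s3}.
The final set {s0, s1, s2, s3} contains the accepting state s3.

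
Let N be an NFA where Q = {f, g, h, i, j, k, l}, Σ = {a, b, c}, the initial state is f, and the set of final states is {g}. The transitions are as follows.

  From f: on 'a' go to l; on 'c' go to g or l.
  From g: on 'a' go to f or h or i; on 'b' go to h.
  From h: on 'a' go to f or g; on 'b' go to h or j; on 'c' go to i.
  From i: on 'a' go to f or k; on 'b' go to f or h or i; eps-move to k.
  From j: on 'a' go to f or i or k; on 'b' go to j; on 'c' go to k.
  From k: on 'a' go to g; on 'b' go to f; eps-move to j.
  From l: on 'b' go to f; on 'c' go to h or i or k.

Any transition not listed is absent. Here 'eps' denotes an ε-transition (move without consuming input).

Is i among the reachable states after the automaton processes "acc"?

Yes

Start in {f}.
Read 'a': f→{l}; now {l}.
Read 'c': l→{h, i, k}; union {h, i, k}; ε-closure = {h, i, j, k}.
Read 'c': h→{i}, i→∅, j→{k}, k→∅; union {i, k}; ε-closure = {i, j, k}.
State i is in {i, j, k}.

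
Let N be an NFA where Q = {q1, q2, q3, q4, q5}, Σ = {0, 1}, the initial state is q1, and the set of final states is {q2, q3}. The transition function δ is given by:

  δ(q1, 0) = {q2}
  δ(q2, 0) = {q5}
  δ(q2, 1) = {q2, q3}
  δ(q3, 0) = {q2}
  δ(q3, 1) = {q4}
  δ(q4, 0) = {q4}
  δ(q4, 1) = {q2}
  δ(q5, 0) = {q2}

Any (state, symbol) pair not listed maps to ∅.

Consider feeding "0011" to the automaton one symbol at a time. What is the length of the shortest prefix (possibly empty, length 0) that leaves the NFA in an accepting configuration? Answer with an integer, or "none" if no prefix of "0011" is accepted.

Start in {q1}.
Read '0': q1→{q2}; now {q2}.
None of the earlier sets intersect F, but {q2} does.

1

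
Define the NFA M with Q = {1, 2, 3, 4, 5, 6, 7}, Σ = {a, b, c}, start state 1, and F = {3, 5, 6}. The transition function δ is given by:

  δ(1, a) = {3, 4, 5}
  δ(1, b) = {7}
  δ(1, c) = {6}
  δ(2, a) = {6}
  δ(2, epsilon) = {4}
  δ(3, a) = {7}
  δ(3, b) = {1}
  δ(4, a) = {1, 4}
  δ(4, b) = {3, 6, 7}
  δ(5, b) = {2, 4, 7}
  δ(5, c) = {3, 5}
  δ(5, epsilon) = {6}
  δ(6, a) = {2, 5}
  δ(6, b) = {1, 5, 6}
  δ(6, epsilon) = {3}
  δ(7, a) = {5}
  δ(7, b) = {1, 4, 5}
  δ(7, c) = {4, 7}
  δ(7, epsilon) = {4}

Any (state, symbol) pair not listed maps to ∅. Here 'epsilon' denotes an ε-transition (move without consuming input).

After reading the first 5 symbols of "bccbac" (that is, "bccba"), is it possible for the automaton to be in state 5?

Start in {1}.
Read 'b': 1→{7}; union {7}; ε-closure = {4, 7}.
Read 'c': 4→∅, 7→{4, 7}; now {4, 7}.
Read 'c': 4→∅, 7→{4, 7}; now {4, 7}.
Read 'b': 4→{3, 6, 7}, 7→{1, 4, 5}; now {1, 3, 4, 5, 6, 7}.
Read 'a': 1→{3, 4, 5}, 3→{7}, 4→{1, 4}, 5→∅, 6→{2, 5}, 7→{5}; union {1, 2, 3, 4, 5, 7}; ε-closure = {1, 2, 3, 4, 5, 6, 7}.
State 5 is in {1, 2, 3, 4, 5, 6, 7}.

Yes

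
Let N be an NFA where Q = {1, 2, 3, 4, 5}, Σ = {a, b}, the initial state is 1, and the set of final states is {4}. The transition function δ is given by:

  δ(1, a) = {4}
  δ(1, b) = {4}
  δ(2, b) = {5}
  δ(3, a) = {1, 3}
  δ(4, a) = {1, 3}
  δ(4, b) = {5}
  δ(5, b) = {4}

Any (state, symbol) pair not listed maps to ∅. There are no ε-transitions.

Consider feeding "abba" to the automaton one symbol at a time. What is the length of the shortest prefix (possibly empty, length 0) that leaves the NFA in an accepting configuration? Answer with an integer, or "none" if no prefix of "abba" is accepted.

Start in {1}.
Read 'a': 1→{4}; now {4}.
None of the earlier sets intersect F, but {4} does.

1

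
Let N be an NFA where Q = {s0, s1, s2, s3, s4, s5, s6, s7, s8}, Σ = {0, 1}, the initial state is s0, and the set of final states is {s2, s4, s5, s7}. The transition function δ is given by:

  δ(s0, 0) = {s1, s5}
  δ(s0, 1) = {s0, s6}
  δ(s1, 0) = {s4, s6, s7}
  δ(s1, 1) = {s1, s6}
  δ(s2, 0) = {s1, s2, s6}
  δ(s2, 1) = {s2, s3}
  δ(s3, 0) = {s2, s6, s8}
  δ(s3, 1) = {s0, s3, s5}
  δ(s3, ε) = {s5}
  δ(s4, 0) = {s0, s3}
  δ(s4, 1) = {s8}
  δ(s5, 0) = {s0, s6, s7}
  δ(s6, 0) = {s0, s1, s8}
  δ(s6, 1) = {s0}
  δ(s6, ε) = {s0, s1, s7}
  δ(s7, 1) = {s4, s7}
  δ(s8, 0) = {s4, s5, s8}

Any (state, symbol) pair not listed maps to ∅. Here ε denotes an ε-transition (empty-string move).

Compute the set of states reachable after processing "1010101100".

{s0, s1, s2, s3, s4, s5, s6, s7, s8}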